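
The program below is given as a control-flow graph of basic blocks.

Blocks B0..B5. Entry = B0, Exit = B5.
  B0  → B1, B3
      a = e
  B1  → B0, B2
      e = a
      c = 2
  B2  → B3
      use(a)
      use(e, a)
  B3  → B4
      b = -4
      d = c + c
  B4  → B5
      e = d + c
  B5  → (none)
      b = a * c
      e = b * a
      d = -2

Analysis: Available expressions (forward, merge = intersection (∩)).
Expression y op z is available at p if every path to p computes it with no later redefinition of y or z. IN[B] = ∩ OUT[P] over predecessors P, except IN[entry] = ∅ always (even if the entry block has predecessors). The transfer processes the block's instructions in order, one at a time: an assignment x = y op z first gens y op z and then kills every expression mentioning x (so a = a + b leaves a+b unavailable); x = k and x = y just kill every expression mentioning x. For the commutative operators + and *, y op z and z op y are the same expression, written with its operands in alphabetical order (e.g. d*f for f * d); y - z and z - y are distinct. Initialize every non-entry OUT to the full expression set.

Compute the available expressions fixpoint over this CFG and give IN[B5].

Answer: {c+c, c+d}

Working:
Per-block solution:
  B0: | IN={} | OUT={}
  B1: | IN={} | OUT={}
  B2: | IN={} | OUT={}
  B3: | IN={} | OUT={c+c}
  B4: | IN={c+c} | OUT={c+c, c+d}
  B5: | IN={c+c, c+d} | OUT={a*b, a*c, c+c}

Merge at B5: IN[B5] = OUT[B4] = {c+c, c+d}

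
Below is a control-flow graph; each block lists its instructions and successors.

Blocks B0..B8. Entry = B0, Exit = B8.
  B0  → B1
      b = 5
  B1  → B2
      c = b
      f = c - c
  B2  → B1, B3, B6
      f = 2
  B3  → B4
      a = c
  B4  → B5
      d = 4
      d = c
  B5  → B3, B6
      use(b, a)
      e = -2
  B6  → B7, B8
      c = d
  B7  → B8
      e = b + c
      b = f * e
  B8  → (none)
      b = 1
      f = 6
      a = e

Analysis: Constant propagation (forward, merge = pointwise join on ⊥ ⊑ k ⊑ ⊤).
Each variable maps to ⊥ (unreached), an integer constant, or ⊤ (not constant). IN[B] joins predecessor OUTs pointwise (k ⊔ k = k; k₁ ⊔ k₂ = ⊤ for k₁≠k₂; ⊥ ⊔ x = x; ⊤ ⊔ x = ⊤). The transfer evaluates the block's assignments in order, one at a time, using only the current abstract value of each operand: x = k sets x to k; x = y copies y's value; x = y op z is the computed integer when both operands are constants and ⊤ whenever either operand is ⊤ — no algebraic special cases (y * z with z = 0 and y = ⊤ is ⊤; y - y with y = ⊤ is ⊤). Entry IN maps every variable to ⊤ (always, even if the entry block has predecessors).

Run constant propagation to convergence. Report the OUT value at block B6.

Fixpoint table:
  B0:   IN=(all ⊤)   OUT={b:5; rest ⊤}
  B1:   IN={b:5; rest ⊤}   OUT={b:5, c:5, f:0; rest ⊤}
  B2:   IN={b:5, c:5, f:0; rest ⊤}   OUT={b:5, c:5, f:2; rest ⊤}
  B3:   IN={b:5, c:5, f:2; rest ⊤}   OUT={a:5, b:5, c:5, f:2; rest ⊤}
  B4:   IN={a:5, b:5, c:5, f:2; rest ⊤}   OUT={a:5, b:5, c:5, d:5, f:2; rest ⊤}
  B5:   IN={a:5, b:5, c:5, d:5, f:2; rest ⊤}   OUT={a:5, b:5, c:5, d:5, e:-2, f:2; rest ⊤}
  B6:   IN={b:5, c:5, f:2; rest ⊤}   OUT={b:5, f:2; rest ⊤}
  B7:   IN={b:5, f:2; rest ⊤}   OUT={f:2; rest ⊤}
  B8:   IN={f:2; rest ⊤}   OUT={b:1, f:6; rest ⊤}

Merge at B6: IN[B6] = OUT[B2] ⊔ OUT[B5] = {a: ⊤, b: 5, c: 5, d: ⊤, e: ⊤, f: 2}
Applying B6's transfer function to that IN value gives OUT[B6] (row B6 above).

Answer: {a: ⊤, b: 5, c: ⊤, d: ⊤, e: ⊤, f: 2}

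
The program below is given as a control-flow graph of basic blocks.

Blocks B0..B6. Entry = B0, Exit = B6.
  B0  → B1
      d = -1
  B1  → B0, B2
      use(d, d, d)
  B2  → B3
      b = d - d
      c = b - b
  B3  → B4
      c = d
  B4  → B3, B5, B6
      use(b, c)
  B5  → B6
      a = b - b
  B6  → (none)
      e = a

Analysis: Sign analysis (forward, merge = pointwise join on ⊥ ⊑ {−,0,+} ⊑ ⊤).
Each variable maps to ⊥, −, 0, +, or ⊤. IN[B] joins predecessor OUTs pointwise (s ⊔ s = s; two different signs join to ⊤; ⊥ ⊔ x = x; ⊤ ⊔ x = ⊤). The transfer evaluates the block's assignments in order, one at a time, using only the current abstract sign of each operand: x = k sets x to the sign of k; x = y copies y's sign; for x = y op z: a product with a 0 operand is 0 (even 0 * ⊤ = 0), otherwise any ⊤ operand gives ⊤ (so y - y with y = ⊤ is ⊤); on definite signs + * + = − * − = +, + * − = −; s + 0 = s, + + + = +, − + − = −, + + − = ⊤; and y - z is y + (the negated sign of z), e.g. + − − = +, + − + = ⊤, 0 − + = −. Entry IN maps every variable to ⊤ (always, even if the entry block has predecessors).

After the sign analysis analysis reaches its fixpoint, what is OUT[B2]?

Per-block solution:
  B0:   IN=(all ⊤)   OUT={d:-; rest ⊤}
  B1:   IN={d:-; rest ⊤}   OUT={d:-; rest ⊤}
  B2:   IN={d:-; rest ⊤}   OUT={d:-; rest ⊤}
  B3:   IN={d:-; rest ⊤}   OUT={c:-, d:-; rest ⊤}
  B4:   IN={c:-, d:-; rest ⊤}   OUT={c:-, d:-; rest ⊤}
  B5:   IN={c:-, d:-; rest ⊤}   OUT={c:-, d:-; rest ⊤}
  B6:   IN={c:-, d:-; rest ⊤}   OUT={c:-, d:-; rest ⊤}

Merge at B2: IN[B2] = OUT[B1] = {a: ⊤, b: ⊤, c: ⊤, d: -, e: ⊤, f: ⊤}
Applying B2's transfer function to that IN value gives OUT[B2] (row B2 above).

Answer: {a: ⊤, b: ⊤, c: ⊤, d: -, e: ⊤, f: ⊤}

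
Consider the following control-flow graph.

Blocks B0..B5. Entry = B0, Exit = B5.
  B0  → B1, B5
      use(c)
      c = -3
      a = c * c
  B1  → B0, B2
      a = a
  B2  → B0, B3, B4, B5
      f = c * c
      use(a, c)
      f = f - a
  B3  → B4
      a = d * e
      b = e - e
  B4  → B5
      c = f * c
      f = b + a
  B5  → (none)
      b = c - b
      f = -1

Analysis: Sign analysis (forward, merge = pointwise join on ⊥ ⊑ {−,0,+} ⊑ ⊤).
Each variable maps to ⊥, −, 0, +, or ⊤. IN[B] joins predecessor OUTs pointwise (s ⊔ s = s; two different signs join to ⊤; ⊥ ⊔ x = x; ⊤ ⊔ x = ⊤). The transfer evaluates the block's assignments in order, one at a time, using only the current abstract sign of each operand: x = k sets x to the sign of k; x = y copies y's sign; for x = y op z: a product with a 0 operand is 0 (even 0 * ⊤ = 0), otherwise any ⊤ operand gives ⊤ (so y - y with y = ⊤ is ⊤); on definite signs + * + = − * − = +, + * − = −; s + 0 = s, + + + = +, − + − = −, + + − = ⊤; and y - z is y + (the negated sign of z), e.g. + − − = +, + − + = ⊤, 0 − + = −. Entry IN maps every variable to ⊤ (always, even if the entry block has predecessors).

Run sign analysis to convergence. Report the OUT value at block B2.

Converged values:
  B0: | IN=(all ⊤) | OUT={a:+, c:-; rest ⊤}
  B1: | IN={a:+, c:-; rest ⊤} | OUT={a:+, c:-; rest ⊤}
  B2: | IN={a:+, c:-; rest ⊤} | OUT={a:+, c:-; rest ⊤}
  B3: | IN={a:+, c:-; rest ⊤} | OUT={c:-; rest ⊤}
  B4: | IN={c:-; rest ⊤} | OUT=(all ⊤)
  B5: | IN=(all ⊤) | OUT={f:-; rest ⊤}

Merge at B2: IN[B2] = OUT[B1] = {a: +, b: ⊤, c: -, d: ⊤, e: ⊤, f: ⊤}
Applying B2's transfer function to that IN value gives OUT[B2] (row B2 above).

Answer: {a: +, b: ⊤, c: -, d: ⊤, e: ⊤, f: ⊤}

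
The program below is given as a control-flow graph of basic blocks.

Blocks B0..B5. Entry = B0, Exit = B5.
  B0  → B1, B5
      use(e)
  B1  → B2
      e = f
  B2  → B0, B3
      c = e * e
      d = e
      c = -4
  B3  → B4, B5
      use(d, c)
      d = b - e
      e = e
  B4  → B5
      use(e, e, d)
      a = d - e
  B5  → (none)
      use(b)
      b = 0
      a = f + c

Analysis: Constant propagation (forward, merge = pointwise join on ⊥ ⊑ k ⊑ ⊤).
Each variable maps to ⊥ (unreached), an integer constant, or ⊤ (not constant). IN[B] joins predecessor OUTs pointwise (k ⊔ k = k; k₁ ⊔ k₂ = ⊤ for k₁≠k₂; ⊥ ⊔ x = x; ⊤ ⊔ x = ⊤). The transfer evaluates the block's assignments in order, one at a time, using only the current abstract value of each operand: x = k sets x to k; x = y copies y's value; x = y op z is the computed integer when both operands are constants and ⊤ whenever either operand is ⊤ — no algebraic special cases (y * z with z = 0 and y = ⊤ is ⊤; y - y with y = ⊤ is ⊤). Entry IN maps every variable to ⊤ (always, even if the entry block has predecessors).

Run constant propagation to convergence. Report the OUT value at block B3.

Per-block solution:
  B0:  IN=(all ⊤)  OUT=(all ⊤)
  B1:  IN=(all ⊤)  OUT=(all ⊤)
  B2:  IN=(all ⊤)  OUT={c:-4; rest ⊤}
  B3:  IN={c:-4; rest ⊤}  OUT={c:-4; rest ⊤}
  B4:  IN={c:-4; rest ⊤}  OUT={c:-4; rest ⊤}
  B5:  IN=(all ⊤)  OUT={b:0; rest ⊤}

Merge at B3: IN[B3] = OUT[B2] = {a: ⊤, b: ⊤, c: -4, d: ⊤, e: ⊤, f: ⊤}
Applying B3's transfer function to that IN value gives OUT[B3] (row B3 above).

Answer: {a: ⊤, b: ⊤, c: -4, d: ⊤, e: ⊤, f: ⊤}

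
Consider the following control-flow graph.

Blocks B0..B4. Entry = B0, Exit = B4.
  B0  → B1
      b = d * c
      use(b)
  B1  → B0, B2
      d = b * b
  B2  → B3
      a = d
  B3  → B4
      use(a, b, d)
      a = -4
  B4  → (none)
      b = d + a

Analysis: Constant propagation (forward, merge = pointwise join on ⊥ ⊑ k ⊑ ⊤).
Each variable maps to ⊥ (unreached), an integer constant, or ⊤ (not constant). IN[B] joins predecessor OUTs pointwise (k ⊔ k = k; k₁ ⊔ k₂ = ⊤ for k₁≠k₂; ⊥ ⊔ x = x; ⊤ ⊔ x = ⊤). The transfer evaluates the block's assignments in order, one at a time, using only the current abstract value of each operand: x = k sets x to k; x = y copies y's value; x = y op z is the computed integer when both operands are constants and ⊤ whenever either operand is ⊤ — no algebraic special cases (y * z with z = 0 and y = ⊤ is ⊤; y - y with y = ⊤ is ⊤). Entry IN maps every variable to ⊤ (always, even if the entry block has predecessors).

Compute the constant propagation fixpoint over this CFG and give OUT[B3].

Answer: {a: -4, b: ⊤, c: ⊤, d: ⊤, e: ⊤, f: ⊤}

Trace:
Converged values:
  B0:   IN=(all ⊤)   OUT=(all ⊤)
  B1:   IN=(all ⊤)   OUT=(all ⊤)
  B2:   IN=(all ⊤)   OUT=(all ⊤)
  B3:   IN=(all ⊤)   OUT={a:-4; rest ⊤}
  B4:   IN={a:-4; rest ⊤}   OUT={a:-4; rest ⊤}

Merge at B3: IN[B3] = OUT[B2] = {a: ⊤, b: ⊤, c: ⊤, d: ⊤, e: ⊤, f: ⊤}
Applying B3's transfer function to that IN value gives OUT[B3] (row B3 above).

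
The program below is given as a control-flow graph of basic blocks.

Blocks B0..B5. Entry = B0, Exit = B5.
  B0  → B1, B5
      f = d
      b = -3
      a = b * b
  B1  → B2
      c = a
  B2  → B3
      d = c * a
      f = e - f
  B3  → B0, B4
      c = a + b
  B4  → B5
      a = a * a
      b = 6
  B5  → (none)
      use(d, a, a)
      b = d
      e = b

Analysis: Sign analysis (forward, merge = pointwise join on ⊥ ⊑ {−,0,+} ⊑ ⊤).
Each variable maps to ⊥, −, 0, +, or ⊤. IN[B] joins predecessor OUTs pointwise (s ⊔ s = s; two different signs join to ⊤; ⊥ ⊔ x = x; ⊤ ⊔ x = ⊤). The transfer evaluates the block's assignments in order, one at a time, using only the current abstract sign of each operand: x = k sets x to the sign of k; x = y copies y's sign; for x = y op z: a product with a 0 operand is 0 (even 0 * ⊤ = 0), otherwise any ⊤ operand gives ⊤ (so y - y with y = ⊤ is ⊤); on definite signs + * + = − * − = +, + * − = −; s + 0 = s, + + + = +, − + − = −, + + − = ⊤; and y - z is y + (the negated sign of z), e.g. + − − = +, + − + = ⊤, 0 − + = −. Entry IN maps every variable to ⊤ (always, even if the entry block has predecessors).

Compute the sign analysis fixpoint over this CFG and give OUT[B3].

Answer: {a: +, b: -, c: ⊤, d: +, e: ⊤, f: ⊤}

Working:
Converged values:
  B0:  IN=(all ⊤)  OUT={a:+, b:-; rest ⊤}
  B1:  IN={a:+, b:-; rest ⊤}  OUT={a:+, b:-, c:+; rest ⊤}
  B2:  IN={a:+, b:-, c:+; rest ⊤}  OUT={a:+, b:-, c:+, d:+; rest ⊤}
  B3:  IN={a:+, b:-, c:+, d:+; rest ⊤}  OUT={a:+, b:-, d:+; rest ⊤}
  B4:  IN={a:+, b:-, d:+; rest ⊤}  OUT={a:+, b:+, d:+; rest ⊤}
  B5:  IN={a:+; rest ⊤}  OUT={a:+; rest ⊤}

Merge at B3: IN[B3] = OUT[B2] = {a: +, b: -, c: +, d: +, e: ⊤, f: ⊤}
Applying B3's transfer function to that IN value gives OUT[B3] (row B3 above).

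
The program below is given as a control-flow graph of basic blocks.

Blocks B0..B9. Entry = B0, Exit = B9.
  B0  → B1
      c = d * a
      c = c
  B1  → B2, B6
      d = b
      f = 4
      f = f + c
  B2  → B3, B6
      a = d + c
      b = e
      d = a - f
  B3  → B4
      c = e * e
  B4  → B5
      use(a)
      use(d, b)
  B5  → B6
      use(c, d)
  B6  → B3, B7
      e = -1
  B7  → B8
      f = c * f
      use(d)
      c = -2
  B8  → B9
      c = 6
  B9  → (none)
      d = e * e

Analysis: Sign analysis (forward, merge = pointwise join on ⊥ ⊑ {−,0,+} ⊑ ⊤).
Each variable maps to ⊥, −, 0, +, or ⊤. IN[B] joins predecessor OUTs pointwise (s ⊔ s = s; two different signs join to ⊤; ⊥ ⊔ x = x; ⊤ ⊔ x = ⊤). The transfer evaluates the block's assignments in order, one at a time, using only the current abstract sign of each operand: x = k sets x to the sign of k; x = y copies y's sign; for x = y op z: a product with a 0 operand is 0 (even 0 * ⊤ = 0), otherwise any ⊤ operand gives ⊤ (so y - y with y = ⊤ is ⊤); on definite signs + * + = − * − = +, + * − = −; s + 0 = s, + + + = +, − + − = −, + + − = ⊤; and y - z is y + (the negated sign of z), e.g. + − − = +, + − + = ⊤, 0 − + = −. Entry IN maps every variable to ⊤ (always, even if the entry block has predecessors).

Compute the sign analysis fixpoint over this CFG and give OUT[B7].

Answer: {a: ⊤, b: ⊤, c: -, d: ⊤, e: -, f: ⊤}

Trace:
Fixpoint table:
  B0: | IN=(all ⊤) | OUT=(all ⊤)
  B1: | IN=(all ⊤) | OUT=(all ⊤)
  B2: | IN=(all ⊤) | OUT=(all ⊤)
  B3: | IN=(all ⊤) | OUT=(all ⊤)
  B4: | IN=(all ⊤) | OUT=(all ⊤)
  B5: | IN=(all ⊤) | OUT=(all ⊤)
  B6: | IN=(all ⊤) | OUT={e:-; rest ⊤}
  B7: | IN={e:-; rest ⊤} | OUT={c:-, e:-; rest ⊤}
  B8: | IN={c:-, e:-; rest ⊤} | OUT={c:+, e:-; rest ⊤}
  B9: | IN={c:+, e:-; rest ⊤} | OUT={c:+, d:+, e:-; rest ⊤}

Merge at B7: IN[B7] = OUT[B6] = {a: ⊤, b: ⊤, c: ⊤, d: ⊤, e: -, f: ⊤}
Applying B7's transfer function to that IN value gives OUT[B7] (row B7 above).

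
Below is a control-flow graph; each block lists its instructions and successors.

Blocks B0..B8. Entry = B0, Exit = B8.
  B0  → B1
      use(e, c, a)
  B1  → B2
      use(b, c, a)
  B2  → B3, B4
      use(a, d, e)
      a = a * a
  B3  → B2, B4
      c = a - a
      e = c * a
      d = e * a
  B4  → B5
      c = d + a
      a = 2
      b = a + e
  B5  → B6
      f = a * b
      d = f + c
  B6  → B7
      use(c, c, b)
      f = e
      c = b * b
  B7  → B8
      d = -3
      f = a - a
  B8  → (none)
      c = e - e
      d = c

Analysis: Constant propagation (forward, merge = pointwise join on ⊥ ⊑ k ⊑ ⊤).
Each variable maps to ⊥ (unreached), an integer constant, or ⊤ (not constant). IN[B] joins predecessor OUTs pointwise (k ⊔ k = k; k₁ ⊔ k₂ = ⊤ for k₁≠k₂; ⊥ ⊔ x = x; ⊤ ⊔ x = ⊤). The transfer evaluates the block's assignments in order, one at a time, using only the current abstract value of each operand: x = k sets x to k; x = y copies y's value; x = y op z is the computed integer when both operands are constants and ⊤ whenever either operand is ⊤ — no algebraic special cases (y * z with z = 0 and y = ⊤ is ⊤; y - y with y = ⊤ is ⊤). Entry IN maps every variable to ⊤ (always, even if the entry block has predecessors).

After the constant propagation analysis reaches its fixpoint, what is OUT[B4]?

Fixpoint table:
  B0:   IN=(all ⊤)   OUT=(all ⊤)
  B1:   IN=(all ⊤)   OUT=(all ⊤)
  B2:   IN=(all ⊤)   OUT=(all ⊤)
  B3:   IN=(all ⊤)   OUT=(all ⊤)
  B4:   IN=(all ⊤)   OUT={a:2; rest ⊤}
  B5:   IN={a:2; rest ⊤}   OUT={a:2; rest ⊤}
  B6:   IN={a:2; rest ⊤}   OUT={a:2; rest ⊤}
  B7:   IN={a:2; rest ⊤}   OUT={a:2, d:-3, f:0; rest ⊤}
  B8:   IN={a:2, d:-3, f:0; rest ⊤}   OUT={a:2, f:0; rest ⊤}

Merge at B4: IN[B4] = OUT[B2] ⊔ OUT[B3] = {a: ⊤, b: ⊤, c: ⊤, d: ⊤, e: ⊤, f: ⊤}
Applying B4's transfer function to that IN value gives OUT[B4] (row B4 above).

Answer: {a: 2, b: ⊤, c: ⊤, d: ⊤, e: ⊤, f: ⊤}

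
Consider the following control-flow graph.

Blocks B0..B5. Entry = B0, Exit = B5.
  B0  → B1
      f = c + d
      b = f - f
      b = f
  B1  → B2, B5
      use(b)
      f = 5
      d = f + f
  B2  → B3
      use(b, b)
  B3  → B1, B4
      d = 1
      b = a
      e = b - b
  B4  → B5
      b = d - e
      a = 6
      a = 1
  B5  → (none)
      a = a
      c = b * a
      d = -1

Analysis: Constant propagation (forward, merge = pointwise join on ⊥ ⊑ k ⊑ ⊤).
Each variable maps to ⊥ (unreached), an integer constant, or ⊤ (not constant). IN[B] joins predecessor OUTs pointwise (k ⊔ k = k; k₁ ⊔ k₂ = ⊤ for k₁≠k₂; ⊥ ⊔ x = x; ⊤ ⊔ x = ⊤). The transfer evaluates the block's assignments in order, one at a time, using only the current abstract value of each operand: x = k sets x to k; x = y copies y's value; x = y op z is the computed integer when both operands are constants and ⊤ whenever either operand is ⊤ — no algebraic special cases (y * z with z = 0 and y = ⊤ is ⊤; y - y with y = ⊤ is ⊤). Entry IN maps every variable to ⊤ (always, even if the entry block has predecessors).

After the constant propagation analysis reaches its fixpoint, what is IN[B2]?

Answer: {a: ⊤, b: ⊤, c: ⊤, d: 10, e: ⊤, f: 5}

Derivation:
Converged values:
  B0: | IN=(all ⊤) | OUT=(all ⊤)
  B1: | IN=(all ⊤) | OUT={d:10, f:5; rest ⊤}
  B2: | IN={d:10, f:5; rest ⊤} | OUT={d:10, f:5; rest ⊤}
  B3: | IN={d:10, f:5; rest ⊤} | OUT={d:1, f:5; rest ⊤}
  B4: | IN={d:1, f:5; rest ⊤} | OUT={a:1, d:1, f:5; rest ⊤}
  B5: | IN={f:5; rest ⊤} | OUT={d:-1, f:5; rest ⊤}

Merge at B2: IN[B2] = OUT[B1] = {a: ⊤, b: ⊤, c: ⊤, d: 10, e: ⊤, f: 5}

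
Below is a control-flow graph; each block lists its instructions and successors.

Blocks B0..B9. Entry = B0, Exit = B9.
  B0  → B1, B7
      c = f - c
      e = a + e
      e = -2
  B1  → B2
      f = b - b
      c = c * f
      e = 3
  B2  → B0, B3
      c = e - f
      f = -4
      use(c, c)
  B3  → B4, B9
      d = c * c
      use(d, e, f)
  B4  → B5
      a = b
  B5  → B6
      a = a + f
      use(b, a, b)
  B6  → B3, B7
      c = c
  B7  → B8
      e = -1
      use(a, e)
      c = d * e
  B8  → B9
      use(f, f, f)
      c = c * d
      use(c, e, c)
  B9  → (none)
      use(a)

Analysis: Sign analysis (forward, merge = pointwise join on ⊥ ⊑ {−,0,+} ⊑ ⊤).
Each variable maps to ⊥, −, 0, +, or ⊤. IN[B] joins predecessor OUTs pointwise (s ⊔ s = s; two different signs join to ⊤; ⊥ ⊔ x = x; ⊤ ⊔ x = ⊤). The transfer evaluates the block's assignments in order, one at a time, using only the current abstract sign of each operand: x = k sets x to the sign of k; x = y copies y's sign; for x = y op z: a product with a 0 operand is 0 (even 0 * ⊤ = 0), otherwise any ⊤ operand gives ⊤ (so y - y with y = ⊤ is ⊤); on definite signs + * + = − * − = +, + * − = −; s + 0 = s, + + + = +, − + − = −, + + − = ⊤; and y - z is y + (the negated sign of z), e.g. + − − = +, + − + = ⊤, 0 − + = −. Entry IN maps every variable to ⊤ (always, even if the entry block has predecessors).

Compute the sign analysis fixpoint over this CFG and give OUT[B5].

Converged values:
  B0:   IN=(all ⊤)   OUT={e:-; rest ⊤}
  B1:   IN={e:-; rest ⊤}   OUT={e:+; rest ⊤}
  B2:   IN={e:+; rest ⊤}   OUT={e:+, f:-; rest ⊤}
  B3:   IN={e:+, f:-; rest ⊤}   OUT={e:+, f:-; rest ⊤}
  B4:   IN={e:+, f:-; rest ⊤}   OUT={e:+, f:-; rest ⊤}
  B5:   IN={e:+, f:-; rest ⊤}   OUT={e:+, f:-; rest ⊤}
  B6:   IN={e:+, f:-; rest ⊤}   OUT={e:+, f:-; rest ⊤}
  B7:   IN=(all ⊤)   OUT={e:-; rest ⊤}
  B8:   IN={e:-; rest ⊤}   OUT={e:-; rest ⊤}
  B9:   IN=(all ⊤)   OUT=(all ⊤)

Merge at B5: IN[B5] = OUT[B4] = {a: ⊤, b: ⊤, c: ⊤, d: ⊤, e: +, f: -}
Applying B5's transfer function to that IN value gives OUT[B5] (row B5 above).

Answer: {a: ⊤, b: ⊤, c: ⊤, d: ⊤, e: +, f: -}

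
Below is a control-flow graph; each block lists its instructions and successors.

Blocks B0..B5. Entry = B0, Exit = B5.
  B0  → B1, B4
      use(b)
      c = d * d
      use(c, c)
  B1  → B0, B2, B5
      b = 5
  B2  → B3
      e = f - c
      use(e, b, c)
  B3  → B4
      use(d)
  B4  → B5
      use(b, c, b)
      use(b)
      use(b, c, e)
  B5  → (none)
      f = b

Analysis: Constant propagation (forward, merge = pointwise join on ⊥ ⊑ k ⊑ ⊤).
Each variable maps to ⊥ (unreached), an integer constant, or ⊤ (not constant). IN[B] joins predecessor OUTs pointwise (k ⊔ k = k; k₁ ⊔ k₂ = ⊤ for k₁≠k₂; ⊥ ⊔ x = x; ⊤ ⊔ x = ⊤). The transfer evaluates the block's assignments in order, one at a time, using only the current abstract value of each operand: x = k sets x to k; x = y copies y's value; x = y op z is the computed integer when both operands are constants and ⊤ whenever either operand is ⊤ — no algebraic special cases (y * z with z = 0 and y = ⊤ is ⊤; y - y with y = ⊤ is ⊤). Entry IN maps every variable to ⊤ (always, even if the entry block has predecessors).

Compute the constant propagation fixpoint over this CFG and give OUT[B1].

Fixpoint table:
  B0:  IN=(all ⊤)  OUT=(all ⊤)
  B1:  IN=(all ⊤)  OUT={b:5; rest ⊤}
  B2:  IN={b:5; rest ⊤}  OUT={b:5; rest ⊤}
  B3:  IN={b:5; rest ⊤}  OUT={b:5; rest ⊤}
  B4:  IN=(all ⊤)  OUT=(all ⊤)
  B5:  IN=(all ⊤)  OUT=(all ⊤)

Merge at B1: IN[B1] = OUT[B0] = {a: ⊤, b: ⊤, c: ⊤, d: ⊤, e: ⊤, f: ⊤}
Applying B1's transfer function to that IN value gives OUT[B1] (row B1 above).

Answer: {a: ⊤, b: 5, c: ⊤, d: ⊤, e: ⊤, f: ⊤}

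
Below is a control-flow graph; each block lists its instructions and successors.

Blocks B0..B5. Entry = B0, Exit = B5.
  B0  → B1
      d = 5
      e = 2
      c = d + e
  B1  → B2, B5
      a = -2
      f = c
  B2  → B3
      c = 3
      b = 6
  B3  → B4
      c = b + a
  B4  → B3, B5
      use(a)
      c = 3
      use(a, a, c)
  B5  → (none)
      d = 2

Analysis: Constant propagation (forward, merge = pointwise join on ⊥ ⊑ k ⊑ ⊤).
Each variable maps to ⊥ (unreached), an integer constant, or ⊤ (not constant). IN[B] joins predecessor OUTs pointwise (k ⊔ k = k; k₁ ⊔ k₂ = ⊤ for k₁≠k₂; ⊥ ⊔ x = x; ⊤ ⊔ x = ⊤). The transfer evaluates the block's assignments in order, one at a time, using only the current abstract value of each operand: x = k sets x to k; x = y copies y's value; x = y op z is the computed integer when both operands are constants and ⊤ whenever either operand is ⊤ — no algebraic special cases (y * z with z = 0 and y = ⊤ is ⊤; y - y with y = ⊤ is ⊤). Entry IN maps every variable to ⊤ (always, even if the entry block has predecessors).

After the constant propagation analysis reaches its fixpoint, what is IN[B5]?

Fixpoint table:
  B0: | IN=(all ⊤) | OUT={c:7, d:5, e:2; rest ⊤}
  B1: | IN={c:7, d:5, e:2; rest ⊤} | OUT={a:-2, c:7, d:5, e:2, f:7; rest ⊤}
  B2: | IN={a:-2, c:7, d:5, e:2, f:7; rest ⊤} | OUT={a:-2, b:6, c:3, d:5, e:2, f:7; rest ⊤}
  B3: | IN={a:-2, b:6, c:3, d:5, e:2, f:7; rest ⊤} | OUT={a:-2, b:6, c:4, d:5, e:2, f:7; rest ⊤}
  B4: | IN={a:-2, b:6, c:4, d:5, e:2, f:7; rest ⊤} | OUT={a:-2, b:6, c:3, d:5, e:2, f:7; rest ⊤}
  B5: | IN={a:-2, d:5, e:2, f:7; rest ⊤} | OUT={a:-2, d:2, e:2, f:7; rest ⊤}

Merge at B5: IN[B5] = OUT[B1] ⊔ OUT[B4] = {a: -2, b: ⊤, c: ⊤, d: 5, e: 2, f: 7}

Answer: {a: -2, b: ⊤, c: ⊤, d: 5, e: 2, f: 7}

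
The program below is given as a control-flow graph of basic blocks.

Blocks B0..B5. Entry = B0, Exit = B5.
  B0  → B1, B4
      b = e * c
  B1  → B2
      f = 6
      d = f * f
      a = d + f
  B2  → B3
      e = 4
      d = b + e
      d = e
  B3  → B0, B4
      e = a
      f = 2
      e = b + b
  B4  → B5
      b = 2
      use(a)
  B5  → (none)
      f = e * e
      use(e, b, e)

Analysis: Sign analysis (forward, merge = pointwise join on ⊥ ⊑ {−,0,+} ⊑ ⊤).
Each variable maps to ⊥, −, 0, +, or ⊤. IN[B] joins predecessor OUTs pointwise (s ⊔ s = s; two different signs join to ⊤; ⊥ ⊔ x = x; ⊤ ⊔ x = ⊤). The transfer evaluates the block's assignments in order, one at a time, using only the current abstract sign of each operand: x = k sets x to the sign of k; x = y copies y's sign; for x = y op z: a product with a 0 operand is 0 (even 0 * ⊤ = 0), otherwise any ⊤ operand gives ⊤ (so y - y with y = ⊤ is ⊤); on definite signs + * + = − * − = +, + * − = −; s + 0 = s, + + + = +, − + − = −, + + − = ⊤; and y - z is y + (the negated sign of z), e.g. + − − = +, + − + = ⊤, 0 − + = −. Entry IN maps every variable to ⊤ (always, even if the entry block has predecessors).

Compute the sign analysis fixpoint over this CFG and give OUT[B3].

Per-block solution:
  B0: | IN=(all ⊤) | OUT=(all ⊤)
  B1: | IN=(all ⊤) | OUT={a:+, d:+, f:+; rest ⊤}
  B2: | IN={a:+, d:+, f:+; rest ⊤} | OUT={a:+, d:+, e:+, f:+; rest ⊤}
  B3: | IN={a:+, d:+, e:+, f:+; rest ⊤} | OUT={a:+, d:+, f:+; rest ⊤}
  B4: | IN=(all ⊤) | OUT={b:+; rest ⊤}
  B5: | IN={b:+; rest ⊤} | OUT={b:+; rest ⊤}

Merge at B3: IN[B3] = OUT[B2] = {a: +, b: ⊤, c: ⊤, d: +, e: +, f: +}
Applying B3's transfer function to that IN value gives OUT[B3] (row B3 above).

Answer: {a: +, b: ⊤, c: ⊤, d: +, e: ⊤, f: +}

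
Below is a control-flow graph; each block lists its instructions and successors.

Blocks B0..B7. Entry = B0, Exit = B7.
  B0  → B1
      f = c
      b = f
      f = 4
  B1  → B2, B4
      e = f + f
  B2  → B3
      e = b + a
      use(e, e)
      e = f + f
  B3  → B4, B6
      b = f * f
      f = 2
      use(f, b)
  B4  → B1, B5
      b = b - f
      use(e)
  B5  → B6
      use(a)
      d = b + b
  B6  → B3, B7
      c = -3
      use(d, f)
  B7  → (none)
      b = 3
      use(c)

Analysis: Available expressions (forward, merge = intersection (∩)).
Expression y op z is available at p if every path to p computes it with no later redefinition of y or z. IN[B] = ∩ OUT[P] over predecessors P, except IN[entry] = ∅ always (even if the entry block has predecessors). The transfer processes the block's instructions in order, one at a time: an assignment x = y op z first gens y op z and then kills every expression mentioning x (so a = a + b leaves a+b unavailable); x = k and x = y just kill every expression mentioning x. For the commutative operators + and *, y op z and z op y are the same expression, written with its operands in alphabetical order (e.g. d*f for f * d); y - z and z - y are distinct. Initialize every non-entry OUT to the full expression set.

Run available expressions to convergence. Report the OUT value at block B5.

Fixpoint table:
  B0: | IN={} | OUT={}
  B1: | IN={} | OUT={f+f}
  B2: | IN={f+f} | OUT={a+b, f+f}
  B3: | IN={} | OUT={}
  B4: | IN={} | OUT={}
  B5: | IN={} | OUT={b+b}
  B6: | IN={} | OUT={}
  B7: | IN={} | OUT={}

Merge at B5: IN[B5] = OUT[B4] = {}
Applying B5's transfer function to that IN value gives OUT[B5] (row B5 above).

Answer: {b+b}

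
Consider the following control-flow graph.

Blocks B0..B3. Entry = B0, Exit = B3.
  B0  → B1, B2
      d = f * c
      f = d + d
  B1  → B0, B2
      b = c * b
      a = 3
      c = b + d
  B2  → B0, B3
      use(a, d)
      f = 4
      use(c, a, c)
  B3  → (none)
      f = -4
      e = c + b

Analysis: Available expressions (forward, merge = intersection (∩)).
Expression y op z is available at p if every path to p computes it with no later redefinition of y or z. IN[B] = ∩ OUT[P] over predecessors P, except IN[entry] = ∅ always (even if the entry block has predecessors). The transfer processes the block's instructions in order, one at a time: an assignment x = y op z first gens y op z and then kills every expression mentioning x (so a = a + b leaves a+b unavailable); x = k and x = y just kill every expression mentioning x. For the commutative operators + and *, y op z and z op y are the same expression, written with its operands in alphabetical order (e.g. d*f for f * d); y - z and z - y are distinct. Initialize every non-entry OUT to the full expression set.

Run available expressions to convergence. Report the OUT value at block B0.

Per-block solution:
  B0:  IN={}  OUT={d+d}
  B1:  IN={d+d}  OUT={b+d, d+d}
  B2:  IN={d+d}  OUT={d+d}
  B3:  IN={d+d}  OUT={b+c, d+d}

Merge at B0 (entry node, so the boundary value {} is joined with the incoming edge(s)): IN[B0] = {} ∩ OUT[B1] ∩ OUT[B2] = {}
Applying B0's transfer function to that IN value gives OUT[B0] (row B0 above).

Answer: {d+d}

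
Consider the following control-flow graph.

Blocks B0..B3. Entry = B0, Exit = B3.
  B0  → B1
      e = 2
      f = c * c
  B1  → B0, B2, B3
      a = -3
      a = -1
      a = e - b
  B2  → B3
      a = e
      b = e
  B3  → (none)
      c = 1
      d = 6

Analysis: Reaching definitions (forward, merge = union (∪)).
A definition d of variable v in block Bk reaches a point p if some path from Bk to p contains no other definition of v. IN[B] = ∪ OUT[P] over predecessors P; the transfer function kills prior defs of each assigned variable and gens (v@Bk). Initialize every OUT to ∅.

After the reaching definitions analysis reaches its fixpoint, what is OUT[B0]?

Answer: {a@B1, e@B0, f@B0}

Derivation:
Fixpoint table:
  B0:  IN={a@B1, e@B0, f@B0}  OUT={a@B1, e@B0, f@B0}
  B1:  IN={a@B1, e@B0, f@B0}  OUT={a@B1, e@B0, f@B0}
  B2:  IN={a@B1, e@B0, f@B0}  OUT={a@B2, b@B2, e@B0, f@B0}
  B3:  IN={a@B1, a@B2, b@B2, e@B0, f@B0}  OUT={a@B1, a@B2, b@B2, c@B3, d@B3, e@B0, f@B0}

Merge at B0 (entry node, so the boundary value {} is joined with the incoming edge(s)): IN[B0] = {} ⊔ OUT[B1] = {a@B1, e@B0, f@B0}
Applying B0's transfer function to that IN value gives OUT[B0] (row B0 above).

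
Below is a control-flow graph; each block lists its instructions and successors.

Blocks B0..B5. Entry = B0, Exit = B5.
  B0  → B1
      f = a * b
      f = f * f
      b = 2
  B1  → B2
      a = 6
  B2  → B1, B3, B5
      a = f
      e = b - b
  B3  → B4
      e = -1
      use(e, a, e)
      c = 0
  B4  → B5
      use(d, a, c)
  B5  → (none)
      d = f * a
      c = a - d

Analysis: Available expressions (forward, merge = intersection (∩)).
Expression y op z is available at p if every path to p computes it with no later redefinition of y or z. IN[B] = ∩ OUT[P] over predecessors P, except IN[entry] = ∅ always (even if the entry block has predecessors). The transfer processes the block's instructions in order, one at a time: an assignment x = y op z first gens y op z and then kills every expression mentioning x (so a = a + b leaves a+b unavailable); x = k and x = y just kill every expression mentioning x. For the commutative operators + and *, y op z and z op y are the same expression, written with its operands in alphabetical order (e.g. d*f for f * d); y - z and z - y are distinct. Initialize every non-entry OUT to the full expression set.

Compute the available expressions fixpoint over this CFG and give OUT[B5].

Converged values:
  B0:  IN={}  OUT={}
  B1:  IN={}  OUT={}
  B2:  IN={}  OUT={b-b}
  B3:  IN={b-b}  OUT={b-b}
  B4:  IN={b-b}  OUT={b-b}
  B5:  IN={b-b}  OUT={a*f, a-d, b-b}

Merge at B5: IN[B5] = OUT[B2] ∩ OUT[B4] = {b-b}
Applying B5's transfer function to that IN value gives OUT[B5] (row B5 above).

Answer: {a*f, a-d, b-b}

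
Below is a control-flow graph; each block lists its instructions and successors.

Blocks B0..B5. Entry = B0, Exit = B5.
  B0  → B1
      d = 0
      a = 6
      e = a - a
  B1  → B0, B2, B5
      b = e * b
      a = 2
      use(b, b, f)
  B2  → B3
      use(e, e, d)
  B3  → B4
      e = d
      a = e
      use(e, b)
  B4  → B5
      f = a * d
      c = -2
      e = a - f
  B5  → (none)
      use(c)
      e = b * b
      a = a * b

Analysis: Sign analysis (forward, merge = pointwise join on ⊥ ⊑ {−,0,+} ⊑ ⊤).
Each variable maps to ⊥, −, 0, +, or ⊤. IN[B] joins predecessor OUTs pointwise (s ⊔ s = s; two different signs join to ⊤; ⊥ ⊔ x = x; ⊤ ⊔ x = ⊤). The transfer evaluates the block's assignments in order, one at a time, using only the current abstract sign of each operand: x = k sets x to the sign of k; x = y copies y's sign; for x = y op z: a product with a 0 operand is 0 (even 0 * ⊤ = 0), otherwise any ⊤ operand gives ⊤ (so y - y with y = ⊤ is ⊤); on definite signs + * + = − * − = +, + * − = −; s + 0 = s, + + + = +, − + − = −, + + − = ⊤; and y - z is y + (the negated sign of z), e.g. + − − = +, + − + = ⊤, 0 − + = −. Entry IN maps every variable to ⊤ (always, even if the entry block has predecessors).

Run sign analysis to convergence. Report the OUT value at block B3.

Answer: {a: 0, b: ⊤, c: ⊤, d: 0, e: 0, f: ⊤}

Trace:
Fixpoint table:
  B0:  IN=(all ⊤)  OUT={a:+, d:0; rest ⊤}
  B1:  IN={a:+, d:0; rest ⊤}  OUT={a:+, d:0; rest ⊤}
  B2:  IN={a:+, d:0; rest ⊤}  OUT={a:+, d:0; rest ⊤}
  B3:  IN={a:+, d:0; rest ⊤}  OUT={a:0, d:0, e:0; rest ⊤}
  B4:  IN={a:0, d:0, e:0; rest ⊤}  OUT={a:0, c:-, d:0, e:0, f:0; rest ⊤}
  B5:  IN={d:0; rest ⊤}  OUT={d:0; rest ⊤}

Merge at B3: IN[B3] = OUT[B2] = {a: +, b: ⊤, c: ⊤, d: 0, e: ⊤, f: ⊤}
Applying B3's transfer function to that IN value gives OUT[B3] (row B3 above).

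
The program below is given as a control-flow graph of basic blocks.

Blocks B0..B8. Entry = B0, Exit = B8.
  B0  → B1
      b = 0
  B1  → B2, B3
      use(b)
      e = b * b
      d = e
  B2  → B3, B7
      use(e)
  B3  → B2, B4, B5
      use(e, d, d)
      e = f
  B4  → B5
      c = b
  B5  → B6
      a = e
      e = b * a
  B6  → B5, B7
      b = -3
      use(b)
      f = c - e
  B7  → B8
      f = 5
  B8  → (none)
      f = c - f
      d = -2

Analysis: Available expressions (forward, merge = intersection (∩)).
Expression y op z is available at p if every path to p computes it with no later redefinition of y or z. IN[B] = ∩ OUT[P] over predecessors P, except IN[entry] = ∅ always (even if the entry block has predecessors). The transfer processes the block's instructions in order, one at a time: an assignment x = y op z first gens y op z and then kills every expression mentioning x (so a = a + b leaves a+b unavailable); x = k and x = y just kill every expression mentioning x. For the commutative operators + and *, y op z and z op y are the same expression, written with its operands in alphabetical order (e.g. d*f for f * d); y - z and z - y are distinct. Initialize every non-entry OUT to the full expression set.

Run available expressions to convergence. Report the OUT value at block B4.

Answer: {b*b}

Working:
Converged values:
  B0:   IN={}   OUT={}
  B1:   IN={}   OUT={b*b}
  B2:   IN={b*b}   OUT={b*b}
  B3:   IN={b*b}   OUT={b*b}
  B4:   IN={b*b}   OUT={b*b}
  B5:   IN={}   OUT={a*b}
  B6:   IN={a*b}   OUT={c-e}
  B7:   IN={}   OUT={}
  B8:   IN={}   OUT={}

Merge at B4: IN[B4] = OUT[B3] = {b*b}
Applying B4's transfer function to that IN value gives OUT[B4] (row B4 above).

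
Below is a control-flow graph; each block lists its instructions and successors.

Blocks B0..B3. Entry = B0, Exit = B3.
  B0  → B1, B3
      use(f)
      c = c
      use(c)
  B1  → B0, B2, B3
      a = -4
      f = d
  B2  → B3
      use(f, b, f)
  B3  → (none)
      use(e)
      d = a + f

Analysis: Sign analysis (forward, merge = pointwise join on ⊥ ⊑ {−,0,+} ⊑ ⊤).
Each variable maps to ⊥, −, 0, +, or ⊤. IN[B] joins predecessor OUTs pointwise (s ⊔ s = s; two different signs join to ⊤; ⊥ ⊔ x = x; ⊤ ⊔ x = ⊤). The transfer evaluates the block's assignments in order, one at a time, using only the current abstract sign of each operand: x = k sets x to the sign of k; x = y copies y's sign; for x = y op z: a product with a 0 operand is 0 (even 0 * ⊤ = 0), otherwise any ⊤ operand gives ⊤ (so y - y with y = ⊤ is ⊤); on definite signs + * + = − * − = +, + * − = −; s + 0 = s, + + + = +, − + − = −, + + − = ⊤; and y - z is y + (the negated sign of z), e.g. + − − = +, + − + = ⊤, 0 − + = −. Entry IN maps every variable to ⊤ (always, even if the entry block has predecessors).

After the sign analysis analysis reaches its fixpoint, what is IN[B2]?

Per-block solution:
  B0: | IN=(all ⊤) | OUT=(all ⊤)
  B1: | IN=(all ⊤) | OUT={a:-; rest ⊤}
  B2: | IN={a:-; rest ⊤} | OUT={a:-; rest ⊤}
  B3: | IN=(all ⊤) | OUT=(all ⊤)

Merge at B2: IN[B2] = OUT[B1] = {a: -, b: ⊤, c: ⊤, d: ⊤, e: ⊤, f: ⊤}

Answer: {a: -, b: ⊤, c: ⊤, d: ⊤, e: ⊤, f: ⊤}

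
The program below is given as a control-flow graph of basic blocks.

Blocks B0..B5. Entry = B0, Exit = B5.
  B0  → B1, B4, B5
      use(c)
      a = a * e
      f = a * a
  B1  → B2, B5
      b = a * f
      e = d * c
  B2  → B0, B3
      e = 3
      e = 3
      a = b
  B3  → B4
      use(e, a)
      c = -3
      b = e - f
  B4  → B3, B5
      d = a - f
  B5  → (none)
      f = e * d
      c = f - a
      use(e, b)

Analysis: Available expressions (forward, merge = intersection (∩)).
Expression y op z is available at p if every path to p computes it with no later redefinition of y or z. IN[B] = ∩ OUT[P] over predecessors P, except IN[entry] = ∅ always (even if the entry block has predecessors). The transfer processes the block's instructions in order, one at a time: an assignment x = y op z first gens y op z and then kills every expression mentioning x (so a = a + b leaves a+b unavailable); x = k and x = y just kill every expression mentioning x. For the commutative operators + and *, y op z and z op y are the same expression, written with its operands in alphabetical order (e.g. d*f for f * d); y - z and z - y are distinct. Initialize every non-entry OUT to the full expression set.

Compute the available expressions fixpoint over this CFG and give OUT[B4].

Answer: {a-f}

Trace:
Converged values:
  B0:   IN={}   OUT={a*a}
  B1:   IN={a*a}   OUT={a*a, a*f, c*d}
  B2:   IN={a*a, a*f, c*d}   OUT={c*d}
  B3:   IN={}   OUT={e-f}
  B4:   IN={}   OUT={a-f}
  B5:   IN={}   OUT={d*e, f-a}

Merge at B4: IN[B4] = OUT[B0] ∩ OUT[B3] = {}
Applying B4's transfer function to that IN value gives OUT[B4] (row B4 above).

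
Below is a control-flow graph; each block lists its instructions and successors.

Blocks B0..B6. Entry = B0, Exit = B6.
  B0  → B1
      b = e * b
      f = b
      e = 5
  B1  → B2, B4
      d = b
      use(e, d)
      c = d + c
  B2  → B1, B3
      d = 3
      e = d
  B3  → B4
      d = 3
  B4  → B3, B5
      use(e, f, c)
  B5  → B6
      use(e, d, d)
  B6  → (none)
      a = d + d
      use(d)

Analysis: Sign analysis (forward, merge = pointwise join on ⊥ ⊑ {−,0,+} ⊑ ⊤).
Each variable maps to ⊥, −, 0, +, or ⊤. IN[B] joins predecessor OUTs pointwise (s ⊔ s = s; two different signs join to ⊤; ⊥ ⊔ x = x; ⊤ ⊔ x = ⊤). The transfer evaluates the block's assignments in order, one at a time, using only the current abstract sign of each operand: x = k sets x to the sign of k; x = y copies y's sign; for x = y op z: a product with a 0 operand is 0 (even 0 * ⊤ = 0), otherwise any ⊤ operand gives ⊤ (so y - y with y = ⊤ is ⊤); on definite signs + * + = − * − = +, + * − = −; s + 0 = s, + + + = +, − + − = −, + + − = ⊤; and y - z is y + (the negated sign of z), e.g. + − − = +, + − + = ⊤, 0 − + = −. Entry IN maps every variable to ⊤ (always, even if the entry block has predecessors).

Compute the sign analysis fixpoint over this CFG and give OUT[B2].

Answer: {a: ⊤, b: ⊤, c: ⊤, d: +, e: +, f: ⊤}

Working:
Per-block solution:
  B0:  IN=(all ⊤)  OUT={e:+; rest ⊤}
  B1:  IN={e:+; rest ⊤}  OUT={e:+; rest ⊤}
  B2:  IN={e:+; rest ⊤}  OUT={d:+, e:+; rest ⊤}
  B3:  IN={e:+; rest ⊤}  OUT={d:+, e:+; rest ⊤}
  B4:  IN={e:+; rest ⊤}  OUT={e:+; rest ⊤}
  B5:  IN={e:+; rest ⊤}  OUT={e:+; rest ⊤}
  B6:  IN={e:+; rest ⊤}  OUT={e:+; rest ⊤}

Merge at B2: IN[B2] = OUT[B1] = {a: ⊤, b: ⊤, c: ⊤, d: ⊤, e: +, f: ⊤}
Applying B2's transfer function to that IN value gives OUT[B2] (row B2 above).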